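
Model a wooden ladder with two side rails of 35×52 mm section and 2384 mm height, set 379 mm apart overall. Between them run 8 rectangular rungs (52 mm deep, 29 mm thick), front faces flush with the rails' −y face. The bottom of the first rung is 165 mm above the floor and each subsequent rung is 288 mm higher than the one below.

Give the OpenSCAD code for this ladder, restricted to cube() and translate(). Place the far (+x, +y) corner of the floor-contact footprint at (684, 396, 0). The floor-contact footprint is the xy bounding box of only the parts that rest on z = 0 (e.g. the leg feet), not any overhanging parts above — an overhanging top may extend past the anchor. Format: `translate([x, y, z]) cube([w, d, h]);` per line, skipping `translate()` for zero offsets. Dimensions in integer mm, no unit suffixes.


translate([305, 344, 0]) cube([35, 52, 2384]);
translate([649, 344, 0]) cube([35, 52, 2384]);
translate([340, 344, 165]) cube([309, 52, 29]);
translate([340, 344, 453]) cube([309, 52, 29]);
translate([340, 344, 741]) cube([309, 52, 29]);
translate([340, 344, 1029]) cube([309, 52, 29]);
translate([340, 344, 1317]) cube([309, 52, 29]);
translate([340, 344, 1605]) cube([309, 52, 29]);
translate([340, 344, 1893]) cube([309, 52, 29]);
translate([340, 344, 2181]) cube([309, 52, 29]);


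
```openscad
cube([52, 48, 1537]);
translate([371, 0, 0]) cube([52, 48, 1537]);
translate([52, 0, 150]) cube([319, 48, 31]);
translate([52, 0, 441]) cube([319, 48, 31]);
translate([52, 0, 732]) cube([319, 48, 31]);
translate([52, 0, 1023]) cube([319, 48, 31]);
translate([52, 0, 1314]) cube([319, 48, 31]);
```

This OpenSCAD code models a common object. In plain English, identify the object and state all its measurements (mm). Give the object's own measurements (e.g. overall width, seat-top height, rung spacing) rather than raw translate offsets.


A straight ladder. Two 52×48 mm vertical rails, 1537 mm tall, stand 423 mm apart (outside-to-outside) with their front faces coplanar on the −y side. 5 rungs, each 48 mm deep and 31 mm tall, span between the inner faces of the rails, front faces flush with the rails. The lowest rung's underside is at z = 150 mm and rungs are spaced 291 mm apart (underside to underside).


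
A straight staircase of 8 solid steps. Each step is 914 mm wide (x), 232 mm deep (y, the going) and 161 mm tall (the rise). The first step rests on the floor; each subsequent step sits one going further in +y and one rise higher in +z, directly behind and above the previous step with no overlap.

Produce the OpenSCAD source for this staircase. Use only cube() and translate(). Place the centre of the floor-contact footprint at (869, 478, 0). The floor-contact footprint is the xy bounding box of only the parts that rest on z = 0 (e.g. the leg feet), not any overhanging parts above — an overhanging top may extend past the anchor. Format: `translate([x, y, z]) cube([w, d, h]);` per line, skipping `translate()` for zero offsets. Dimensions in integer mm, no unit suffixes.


translate([412, 362, 0]) cube([914, 232, 161]);
translate([412, 594, 161]) cube([914, 232, 161]);
translate([412, 826, 322]) cube([914, 232, 161]);
translate([412, 1058, 483]) cube([914, 232, 161]);
translate([412, 1290, 644]) cube([914, 232, 161]);
translate([412, 1522, 805]) cube([914, 232, 161]);
translate([412, 1754, 966]) cube([914, 232, 161]);
translate([412, 1986, 1127]) cube([914, 232, 161]);


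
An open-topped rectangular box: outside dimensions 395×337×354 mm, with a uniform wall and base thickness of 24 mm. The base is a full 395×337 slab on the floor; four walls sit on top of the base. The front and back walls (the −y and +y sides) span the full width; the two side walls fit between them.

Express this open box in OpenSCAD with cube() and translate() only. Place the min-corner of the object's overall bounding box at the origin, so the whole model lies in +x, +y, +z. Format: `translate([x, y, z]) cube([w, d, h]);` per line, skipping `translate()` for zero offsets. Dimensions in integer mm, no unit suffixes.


cube([395, 337, 24]);
translate([0, 0, 24]) cube([395, 24, 330]);
translate([0, 313, 24]) cube([395, 24, 330]);
translate([0, 24, 24]) cube([24, 289, 330]);
translate([371, 24, 24]) cube([24, 289, 330]);


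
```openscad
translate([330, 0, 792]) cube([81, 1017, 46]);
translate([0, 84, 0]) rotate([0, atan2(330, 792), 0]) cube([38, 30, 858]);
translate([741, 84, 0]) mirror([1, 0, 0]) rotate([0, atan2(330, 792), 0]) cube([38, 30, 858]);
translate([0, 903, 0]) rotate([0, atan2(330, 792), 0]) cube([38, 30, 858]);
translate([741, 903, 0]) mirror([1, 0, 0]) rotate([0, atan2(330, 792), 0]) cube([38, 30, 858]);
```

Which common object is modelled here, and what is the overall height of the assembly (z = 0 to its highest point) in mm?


A sawhorse. The overall height is 838 mm.

A beam across two mirrored pairs of raked legs — a sawhorse. The beam's underside is at z = 792 (matching the legs' vertical rise in atan2(330, 792)) and the beam is 46 mm tall, so its top is at 792 + 46 = 838 mm. The raked legs top out at the beam's underside, so that is the highest point.


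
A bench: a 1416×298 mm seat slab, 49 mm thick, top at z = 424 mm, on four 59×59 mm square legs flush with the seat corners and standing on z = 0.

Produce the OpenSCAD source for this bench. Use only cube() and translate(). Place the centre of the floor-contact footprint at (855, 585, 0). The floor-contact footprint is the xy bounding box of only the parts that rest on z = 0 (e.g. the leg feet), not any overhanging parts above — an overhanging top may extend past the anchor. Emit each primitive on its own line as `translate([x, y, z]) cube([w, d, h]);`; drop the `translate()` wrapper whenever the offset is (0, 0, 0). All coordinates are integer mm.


translate([147, 436, 375]) cube([1416, 298, 49]);
translate([147, 436, 0]) cube([59, 59, 375]);
translate([147, 675, 0]) cube([59, 59, 375]);
translate([1504, 436, 0]) cube([59, 59, 375]);
translate([1504, 675, 0]) cube([59, 59, 375]);


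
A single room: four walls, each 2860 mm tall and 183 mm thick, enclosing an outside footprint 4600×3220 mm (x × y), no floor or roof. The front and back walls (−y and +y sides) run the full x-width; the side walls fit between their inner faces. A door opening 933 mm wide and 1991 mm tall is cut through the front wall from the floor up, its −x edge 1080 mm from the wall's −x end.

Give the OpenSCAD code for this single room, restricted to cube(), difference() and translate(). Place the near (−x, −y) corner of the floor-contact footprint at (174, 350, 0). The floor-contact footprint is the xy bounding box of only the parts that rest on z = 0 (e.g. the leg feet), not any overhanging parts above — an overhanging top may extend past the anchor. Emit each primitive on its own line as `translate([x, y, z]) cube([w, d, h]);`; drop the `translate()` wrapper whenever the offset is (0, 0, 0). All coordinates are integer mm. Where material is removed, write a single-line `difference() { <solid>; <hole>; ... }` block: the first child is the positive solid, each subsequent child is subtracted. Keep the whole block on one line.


difference() { translate([174, 350, 0]) cube([4600, 183, 2860]); translate([1254, 350, 0]) cube([933, 183, 1991]); }
translate([174, 3387, 0]) cube([4600, 183, 2860]);
translate([174, 533, 0]) cube([183, 2854, 2860]);
translate([4591, 533, 0]) cube([183, 2854, 2860]);


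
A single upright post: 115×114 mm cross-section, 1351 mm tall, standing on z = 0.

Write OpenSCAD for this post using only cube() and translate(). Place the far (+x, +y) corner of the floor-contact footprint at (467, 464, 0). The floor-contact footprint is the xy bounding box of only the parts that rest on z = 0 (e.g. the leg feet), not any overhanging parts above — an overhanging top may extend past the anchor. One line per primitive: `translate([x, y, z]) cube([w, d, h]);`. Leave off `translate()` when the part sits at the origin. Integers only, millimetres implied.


translate([352, 350, 0]) cube([115, 114, 1351]);


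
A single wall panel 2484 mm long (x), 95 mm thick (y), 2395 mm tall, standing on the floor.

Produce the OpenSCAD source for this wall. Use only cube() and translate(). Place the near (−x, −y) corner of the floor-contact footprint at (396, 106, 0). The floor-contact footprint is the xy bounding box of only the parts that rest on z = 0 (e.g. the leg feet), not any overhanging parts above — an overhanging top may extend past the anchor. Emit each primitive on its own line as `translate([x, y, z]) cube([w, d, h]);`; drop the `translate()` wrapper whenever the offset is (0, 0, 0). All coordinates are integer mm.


translate([396, 106, 0]) cube([2484, 95, 2395]);


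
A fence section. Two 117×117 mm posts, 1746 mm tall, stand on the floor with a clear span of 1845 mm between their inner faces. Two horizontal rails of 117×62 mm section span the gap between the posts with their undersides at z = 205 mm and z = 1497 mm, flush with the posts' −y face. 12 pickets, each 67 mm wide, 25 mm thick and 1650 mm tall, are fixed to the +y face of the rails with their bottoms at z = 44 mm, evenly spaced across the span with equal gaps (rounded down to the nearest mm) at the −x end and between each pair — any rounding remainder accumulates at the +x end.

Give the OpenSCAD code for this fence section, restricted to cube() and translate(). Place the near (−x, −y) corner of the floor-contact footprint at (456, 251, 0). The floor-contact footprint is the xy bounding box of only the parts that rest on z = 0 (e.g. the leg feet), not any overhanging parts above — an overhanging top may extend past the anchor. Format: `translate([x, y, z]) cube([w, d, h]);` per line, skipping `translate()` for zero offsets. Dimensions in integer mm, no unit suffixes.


translate([456, 251, 0]) cube([117, 117, 1746]);
translate([2418, 251, 0]) cube([117, 117, 1746]);
translate([573, 251, 205]) cube([1845, 117, 62]);
translate([573, 251, 1497]) cube([1845, 117, 62]);
translate([653, 368, 44]) cube([67, 25, 1650]);
translate([800, 368, 44]) cube([67, 25, 1650]);
translate([947, 368, 44]) cube([67, 25, 1650]);
translate([1094, 368, 44]) cube([67, 25, 1650]);
translate([1241, 368, 44]) cube([67, 25, 1650]);
translate([1388, 368, 44]) cube([67, 25, 1650]);
translate([1535, 368, 44]) cube([67, 25, 1650]);
translate([1682, 368, 44]) cube([67, 25, 1650]);
translate([1829, 368, 44]) cube([67, 25, 1650]);
translate([1976, 368, 44]) cube([67, 25, 1650]);
translate([2123, 368, 44]) cube([67, 25, 1650]);
translate([2270, 368, 44]) cube([67, 25, 1650]);


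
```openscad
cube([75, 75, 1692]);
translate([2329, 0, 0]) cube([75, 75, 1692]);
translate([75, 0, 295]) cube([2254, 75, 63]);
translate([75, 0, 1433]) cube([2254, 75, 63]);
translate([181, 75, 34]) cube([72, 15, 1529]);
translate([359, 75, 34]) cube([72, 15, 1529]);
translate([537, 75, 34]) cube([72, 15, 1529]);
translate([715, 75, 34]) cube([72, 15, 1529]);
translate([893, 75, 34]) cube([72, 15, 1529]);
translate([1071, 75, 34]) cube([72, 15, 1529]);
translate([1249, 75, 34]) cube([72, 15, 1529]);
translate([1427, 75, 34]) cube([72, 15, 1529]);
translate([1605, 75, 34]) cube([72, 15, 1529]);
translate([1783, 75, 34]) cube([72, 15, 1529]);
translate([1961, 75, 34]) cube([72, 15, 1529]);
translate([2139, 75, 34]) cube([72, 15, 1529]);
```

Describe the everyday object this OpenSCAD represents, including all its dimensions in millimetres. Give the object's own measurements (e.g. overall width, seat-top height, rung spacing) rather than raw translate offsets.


A fence section. Two 75×75 mm posts, 1692 mm tall, stand on the floor with a clear span of 2254 mm between their inner faces. Two horizontal rails of 75×63 mm section span the gap between the posts with their undersides at z = 295 mm and z = 1433 mm, flush with the posts' −y face. 12 pickets, each 72 mm wide, 15 mm thick and 1529 mm tall, are fixed to the +y face of the rails with their bottoms at z = 34 mm, spaced across the span with a 106 mm gap after the −x post and between neighbouring pickets, with 118 mm left before the +x post.


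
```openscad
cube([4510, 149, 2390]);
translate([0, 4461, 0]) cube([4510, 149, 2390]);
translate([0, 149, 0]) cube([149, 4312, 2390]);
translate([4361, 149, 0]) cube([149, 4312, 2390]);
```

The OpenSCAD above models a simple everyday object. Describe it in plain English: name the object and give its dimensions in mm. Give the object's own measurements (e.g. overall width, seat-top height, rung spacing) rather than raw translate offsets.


The wall frame of a small rectangular building: four walls, each 2390 mm tall and 149 mm thick, enclosing a footprint 4510 mm (x) by 4610 mm (y) outside-to-outside, with no floor or roof. The front and back walls (the −y and +y sides) span the full width; the two side walls fit between them.


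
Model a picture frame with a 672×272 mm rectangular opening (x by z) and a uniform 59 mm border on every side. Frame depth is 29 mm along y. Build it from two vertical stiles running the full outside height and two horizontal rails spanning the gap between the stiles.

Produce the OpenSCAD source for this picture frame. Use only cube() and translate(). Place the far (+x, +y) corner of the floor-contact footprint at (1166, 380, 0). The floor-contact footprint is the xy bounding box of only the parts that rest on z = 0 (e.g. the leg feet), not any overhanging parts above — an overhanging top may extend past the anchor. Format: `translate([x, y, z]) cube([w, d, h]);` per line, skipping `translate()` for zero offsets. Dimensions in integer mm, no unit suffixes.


translate([376, 351, 0]) cube([59, 29, 390]);
translate([1107, 351, 0]) cube([59, 29, 390]);
translate([435, 351, 0]) cube([672, 29, 59]);
translate([435, 351, 331]) cube([672, 29, 59]);


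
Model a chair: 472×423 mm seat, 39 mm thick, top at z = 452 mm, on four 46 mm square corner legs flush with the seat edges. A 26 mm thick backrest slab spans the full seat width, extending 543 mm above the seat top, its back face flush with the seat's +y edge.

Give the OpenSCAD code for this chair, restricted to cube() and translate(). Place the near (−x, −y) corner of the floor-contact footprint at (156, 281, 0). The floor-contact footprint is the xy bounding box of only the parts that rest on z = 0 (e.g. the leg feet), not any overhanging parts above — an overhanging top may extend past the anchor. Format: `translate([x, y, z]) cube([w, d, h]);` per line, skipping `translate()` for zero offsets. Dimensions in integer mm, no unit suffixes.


translate([156, 281, 413]) cube([472, 423, 39]);
translate([156, 281, 0]) cube([46, 46, 413]);
translate([582, 281, 0]) cube([46, 46, 413]);
translate([156, 658, 0]) cube([46, 46, 413]);
translate([582, 658, 0]) cube([46, 46, 413]);
translate([156, 678, 452]) cube([472, 26, 543]);


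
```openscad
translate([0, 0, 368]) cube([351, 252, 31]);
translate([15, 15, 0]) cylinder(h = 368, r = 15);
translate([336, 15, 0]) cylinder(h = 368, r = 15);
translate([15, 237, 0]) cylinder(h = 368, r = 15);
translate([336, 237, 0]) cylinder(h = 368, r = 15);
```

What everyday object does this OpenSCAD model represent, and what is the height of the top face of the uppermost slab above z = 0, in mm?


A stool. The seat height is 399 mm.

A 351×252×31 slab at z = 368 on four corner cylinders — a stool. The seat top is 368 + 31 = 399 mm.


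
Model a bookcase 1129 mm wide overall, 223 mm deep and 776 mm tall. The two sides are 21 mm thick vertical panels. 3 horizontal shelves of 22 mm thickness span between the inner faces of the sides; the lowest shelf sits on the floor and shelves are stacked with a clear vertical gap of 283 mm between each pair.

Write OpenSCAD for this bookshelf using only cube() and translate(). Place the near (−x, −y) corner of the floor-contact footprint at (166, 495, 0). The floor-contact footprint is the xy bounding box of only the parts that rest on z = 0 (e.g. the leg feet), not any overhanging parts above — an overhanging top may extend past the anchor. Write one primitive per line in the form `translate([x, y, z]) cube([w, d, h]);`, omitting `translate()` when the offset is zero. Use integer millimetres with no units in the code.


translate([166, 495, 0]) cube([21, 223, 776]);
translate([1274, 495, 0]) cube([21, 223, 776]);
translate([187, 495, 0]) cube([1087, 223, 22]);
translate([187, 495, 305]) cube([1087, 223, 22]);
translate([187, 495, 610]) cube([1087, 223, 22]);


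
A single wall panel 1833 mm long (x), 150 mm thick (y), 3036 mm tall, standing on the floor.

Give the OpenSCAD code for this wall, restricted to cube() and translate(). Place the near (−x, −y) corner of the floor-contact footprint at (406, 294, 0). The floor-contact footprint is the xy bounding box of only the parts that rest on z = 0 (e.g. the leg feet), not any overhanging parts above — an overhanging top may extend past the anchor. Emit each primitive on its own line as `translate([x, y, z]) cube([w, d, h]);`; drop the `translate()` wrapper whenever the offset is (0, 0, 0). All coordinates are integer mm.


translate([406, 294, 0]) cube([1833, 150, 3036]);


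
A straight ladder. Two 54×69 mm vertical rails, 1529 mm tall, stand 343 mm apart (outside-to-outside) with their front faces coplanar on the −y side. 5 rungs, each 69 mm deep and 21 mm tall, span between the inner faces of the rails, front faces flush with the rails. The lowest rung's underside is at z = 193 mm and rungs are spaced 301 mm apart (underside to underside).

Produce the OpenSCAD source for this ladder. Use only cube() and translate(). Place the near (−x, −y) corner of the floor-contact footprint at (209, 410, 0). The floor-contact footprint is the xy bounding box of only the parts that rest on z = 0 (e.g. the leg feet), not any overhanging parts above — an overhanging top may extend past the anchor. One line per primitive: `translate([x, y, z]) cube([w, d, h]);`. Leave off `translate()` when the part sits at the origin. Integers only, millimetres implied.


translate([209, 410, 0]) cube([54, 69, 1529]);
translate([498, 410, 0]) cube([54, 69, 1529]);
translate([263, 410, 193]) cube([235, 69, 21]);
translate([263, 410, 494]) cube([235, 69, 21]);
translate([263, 410, 795]) cube([235, 69, 21]);
translate([263, 410, 1096]) cube([235, 69, 21]);
translate([263, 410, 1397]) cube([235, 69, 21]);


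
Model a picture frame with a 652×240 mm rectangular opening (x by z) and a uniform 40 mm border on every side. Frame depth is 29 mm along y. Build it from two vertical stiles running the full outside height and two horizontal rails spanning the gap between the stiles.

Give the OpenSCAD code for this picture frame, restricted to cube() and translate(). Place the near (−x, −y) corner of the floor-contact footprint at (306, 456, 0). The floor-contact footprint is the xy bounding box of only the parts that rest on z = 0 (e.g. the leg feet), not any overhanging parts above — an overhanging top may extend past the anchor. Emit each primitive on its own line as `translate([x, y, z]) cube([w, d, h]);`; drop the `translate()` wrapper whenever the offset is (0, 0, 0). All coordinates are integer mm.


translate([306, 456, 0]) cube([40, 29, 320]);
translate([998, 456, 0]) cube([40, 29, 320]);
translate([346, 456, 0]) cube([652, 29, 40]);
translate([346, 456, 280]) cube([652, 29, 40]);


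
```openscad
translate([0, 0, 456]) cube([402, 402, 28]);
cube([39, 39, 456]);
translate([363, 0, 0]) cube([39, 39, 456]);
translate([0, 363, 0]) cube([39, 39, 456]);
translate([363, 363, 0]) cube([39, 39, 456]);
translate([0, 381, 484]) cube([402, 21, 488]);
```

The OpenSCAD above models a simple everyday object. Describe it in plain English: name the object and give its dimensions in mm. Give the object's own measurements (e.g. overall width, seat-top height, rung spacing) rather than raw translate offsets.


A chair. The seat is a 402×402×28 mm slab with its top at z = 484 mm, on four 39×39 mm corner legs (flush with the seat edges, standing on z = 0). A flat backrest 21 mm thick, 488 mm tall, spans the full seat width and rises from the seat top along its +y edge, rear face flush with the rear of the seat.


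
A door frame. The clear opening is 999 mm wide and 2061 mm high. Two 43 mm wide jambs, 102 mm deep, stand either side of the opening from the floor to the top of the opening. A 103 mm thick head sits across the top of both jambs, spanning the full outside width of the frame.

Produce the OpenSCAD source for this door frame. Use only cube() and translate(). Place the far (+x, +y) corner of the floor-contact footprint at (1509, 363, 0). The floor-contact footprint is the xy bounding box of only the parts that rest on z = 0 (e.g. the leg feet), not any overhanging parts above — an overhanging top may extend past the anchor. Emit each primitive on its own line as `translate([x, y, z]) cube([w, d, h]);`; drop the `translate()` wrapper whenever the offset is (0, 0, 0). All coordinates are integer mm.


translate([424, 261, 0]) cube([43, 102, 2061]);
translate([1466, 261, 0]) cube([43, 102, 2061]);
translate([424, 261, 2061]) cube([1085, 102, 103]);


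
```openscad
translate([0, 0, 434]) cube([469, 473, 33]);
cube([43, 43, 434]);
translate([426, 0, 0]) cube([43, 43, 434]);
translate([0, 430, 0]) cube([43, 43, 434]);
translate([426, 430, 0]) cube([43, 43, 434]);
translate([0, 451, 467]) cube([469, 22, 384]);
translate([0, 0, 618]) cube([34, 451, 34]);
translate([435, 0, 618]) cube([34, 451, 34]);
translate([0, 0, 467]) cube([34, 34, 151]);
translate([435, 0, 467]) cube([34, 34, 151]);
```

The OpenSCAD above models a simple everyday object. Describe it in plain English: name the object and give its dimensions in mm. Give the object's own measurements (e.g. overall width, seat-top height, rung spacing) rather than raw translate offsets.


A chair. The seat is a 469×473×33 mm slab with its top at z = 467 mm, on four 43×43 mm corner legs (flush with the seat edges, standing on z = 0). A flat backrest 22 mm thick, 384 mm tall, spans the full seat width and rises from the seat top along its +y edge, rear face flush with the rear of the seat. Two armrests of 34×34 mm section run along each side from the seat's front edge to the front of the backrest, top faces 185 mm above the seat top and outer faces flush with the seat's x-edges; a 34×34 mm post under the front of each armrest stands on the seat at the front corner.


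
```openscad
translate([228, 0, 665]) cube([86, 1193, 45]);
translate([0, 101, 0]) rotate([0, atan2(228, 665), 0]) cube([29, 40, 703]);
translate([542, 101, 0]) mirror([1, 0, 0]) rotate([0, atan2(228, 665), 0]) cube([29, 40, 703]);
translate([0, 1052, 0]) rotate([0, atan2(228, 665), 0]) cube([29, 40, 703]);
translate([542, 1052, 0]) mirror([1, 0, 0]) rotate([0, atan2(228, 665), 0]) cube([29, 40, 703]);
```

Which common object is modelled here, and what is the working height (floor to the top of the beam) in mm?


A sawhorse. The overall height is 710 mm.

A beam across two mirrored pairs of raked legs — a sawhorse. The beam's underside is at z = 665 (matching the legs' vertical rise in atan2(228, 665)) and the beam is 45 mm tall, so its top is at 665 + 45 = 710 mm. The raked legs top out at the beam's underside, so that is the highest point.


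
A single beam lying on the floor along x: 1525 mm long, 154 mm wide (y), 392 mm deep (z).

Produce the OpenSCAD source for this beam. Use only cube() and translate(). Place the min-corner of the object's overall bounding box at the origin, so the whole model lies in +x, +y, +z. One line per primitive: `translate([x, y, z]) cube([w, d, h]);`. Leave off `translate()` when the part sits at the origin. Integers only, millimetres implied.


cube([1525, 154, 392]);


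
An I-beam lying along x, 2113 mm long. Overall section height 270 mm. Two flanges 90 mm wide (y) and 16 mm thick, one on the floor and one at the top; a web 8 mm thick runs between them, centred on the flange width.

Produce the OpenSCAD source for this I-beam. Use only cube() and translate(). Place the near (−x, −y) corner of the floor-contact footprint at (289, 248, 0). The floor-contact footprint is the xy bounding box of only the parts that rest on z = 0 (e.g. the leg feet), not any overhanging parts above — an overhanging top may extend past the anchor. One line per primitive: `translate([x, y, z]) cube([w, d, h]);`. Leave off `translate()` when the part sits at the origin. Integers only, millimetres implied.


translate([289, 248, 0]) cube([2113, 90, 16]);
translate([289, 289, 16]) cube([2113, 8, 238]);
translate([289, 248, 254]) cube([2113, 90, 16]);


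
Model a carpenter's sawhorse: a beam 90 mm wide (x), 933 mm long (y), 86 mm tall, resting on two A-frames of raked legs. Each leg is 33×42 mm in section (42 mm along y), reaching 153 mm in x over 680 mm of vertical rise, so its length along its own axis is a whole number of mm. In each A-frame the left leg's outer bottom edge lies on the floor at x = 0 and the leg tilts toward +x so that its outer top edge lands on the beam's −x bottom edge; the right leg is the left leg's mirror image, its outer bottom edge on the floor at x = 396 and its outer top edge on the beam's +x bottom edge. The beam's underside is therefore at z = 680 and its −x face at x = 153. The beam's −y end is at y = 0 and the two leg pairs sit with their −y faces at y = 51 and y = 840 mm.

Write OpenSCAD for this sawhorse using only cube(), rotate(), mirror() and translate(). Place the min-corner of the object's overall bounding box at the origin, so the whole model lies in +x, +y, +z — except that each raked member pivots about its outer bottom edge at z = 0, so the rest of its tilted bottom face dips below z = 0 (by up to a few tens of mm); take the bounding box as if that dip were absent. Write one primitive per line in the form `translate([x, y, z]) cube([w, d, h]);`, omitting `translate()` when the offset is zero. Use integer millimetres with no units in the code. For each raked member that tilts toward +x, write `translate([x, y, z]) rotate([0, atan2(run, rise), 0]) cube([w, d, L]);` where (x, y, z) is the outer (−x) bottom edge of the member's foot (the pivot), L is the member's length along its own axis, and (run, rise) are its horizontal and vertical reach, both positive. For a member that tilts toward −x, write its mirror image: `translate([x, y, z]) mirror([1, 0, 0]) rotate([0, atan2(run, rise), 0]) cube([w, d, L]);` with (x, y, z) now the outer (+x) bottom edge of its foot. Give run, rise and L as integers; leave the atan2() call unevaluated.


translate([153, 0, 680]) cube([90, 933, 86]);
translate([0, 51, 0]) rotate([0, atan2(153, 680), 0]) cube([33, 42, 697]);
translate([396, 51, 0]) mirror([1, 0, 0]) rotate([0, atan2(153, 680), 0]) cube([33, 42, 697]);
translate([0, 840, 0]) rotate([0, atan2(153, 680), 0]) cube([33, 42, 697]);
translate([396, 840, 0]) mirror([1, 0, 0]) rotate([0, atan2(153, 680), 0]) cube([33, 42, 697]);


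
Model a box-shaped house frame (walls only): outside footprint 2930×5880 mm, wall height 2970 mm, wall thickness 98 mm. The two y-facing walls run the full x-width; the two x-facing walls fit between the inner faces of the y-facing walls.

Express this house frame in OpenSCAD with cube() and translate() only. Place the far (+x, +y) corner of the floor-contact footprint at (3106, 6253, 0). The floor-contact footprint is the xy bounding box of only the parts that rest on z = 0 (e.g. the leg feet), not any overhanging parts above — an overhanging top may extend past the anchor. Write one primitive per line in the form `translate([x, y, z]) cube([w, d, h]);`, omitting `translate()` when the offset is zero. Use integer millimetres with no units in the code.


translate([176, 373, 0]) cube([2930, 98, 2970]);
translate([176, 6155, 0]) cube([2930, 98, 2970]);
translate([176, 471, 0]) cube([98, 5684, 2970]);
translate([3008, 471, 0]) cube([98, 5684, 2970]);


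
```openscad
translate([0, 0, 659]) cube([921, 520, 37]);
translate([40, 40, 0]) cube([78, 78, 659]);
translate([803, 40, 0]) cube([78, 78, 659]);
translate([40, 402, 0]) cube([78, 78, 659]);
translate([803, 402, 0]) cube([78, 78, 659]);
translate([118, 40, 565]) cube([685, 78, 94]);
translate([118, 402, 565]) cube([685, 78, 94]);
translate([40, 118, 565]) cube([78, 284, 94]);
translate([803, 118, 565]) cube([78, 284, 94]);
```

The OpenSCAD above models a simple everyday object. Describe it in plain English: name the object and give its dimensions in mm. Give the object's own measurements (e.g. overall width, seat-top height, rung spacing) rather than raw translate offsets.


A rectangular dining table. The top is 921×520×37 mm with its upper surface at z = 696 mm. It stands on four 78×78 mm square legs, each inset 40 mm from the nearest pair of top edges, running from the floor to the underside of the top. Four apron rails, 78 mm thick and 94 mm tall, run between adjacent legs with their top edges flush with the underside of the top and their outer faces flush with the legs' outer faces.


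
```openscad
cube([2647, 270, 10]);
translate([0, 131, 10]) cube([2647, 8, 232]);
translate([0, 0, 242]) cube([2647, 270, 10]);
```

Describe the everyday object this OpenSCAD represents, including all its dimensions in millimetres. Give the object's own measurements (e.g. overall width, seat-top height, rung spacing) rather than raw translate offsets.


An I-beam lying along x, 2647 mm long. Overall section height 252 mm. Two flanges 270 mm wide (y) and 10 mm thick, one on the floor and one at the top; a web 8 mm thick runs between them, centred on the flange width.


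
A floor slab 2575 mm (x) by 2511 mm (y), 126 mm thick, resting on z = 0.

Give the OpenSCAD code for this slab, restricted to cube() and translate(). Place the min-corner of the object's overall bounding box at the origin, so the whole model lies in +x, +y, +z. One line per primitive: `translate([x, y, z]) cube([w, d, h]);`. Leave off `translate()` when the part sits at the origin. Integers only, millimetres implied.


cube([2575, 2511, 126]);


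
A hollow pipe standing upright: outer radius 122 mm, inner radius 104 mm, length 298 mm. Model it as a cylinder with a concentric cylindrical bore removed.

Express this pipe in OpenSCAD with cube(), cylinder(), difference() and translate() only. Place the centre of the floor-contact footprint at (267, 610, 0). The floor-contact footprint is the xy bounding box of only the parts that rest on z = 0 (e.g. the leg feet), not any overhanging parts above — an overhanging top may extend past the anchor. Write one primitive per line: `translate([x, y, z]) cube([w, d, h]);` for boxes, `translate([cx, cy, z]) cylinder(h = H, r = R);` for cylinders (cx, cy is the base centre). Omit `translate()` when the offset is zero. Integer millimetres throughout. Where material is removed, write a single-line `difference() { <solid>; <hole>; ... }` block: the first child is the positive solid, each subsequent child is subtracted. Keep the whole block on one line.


difference() { translate([267, 610, 0]) cylinder(h = 298, r = 122); translate([267, 610, 0]) cylinder(h = 298, r = 104); }


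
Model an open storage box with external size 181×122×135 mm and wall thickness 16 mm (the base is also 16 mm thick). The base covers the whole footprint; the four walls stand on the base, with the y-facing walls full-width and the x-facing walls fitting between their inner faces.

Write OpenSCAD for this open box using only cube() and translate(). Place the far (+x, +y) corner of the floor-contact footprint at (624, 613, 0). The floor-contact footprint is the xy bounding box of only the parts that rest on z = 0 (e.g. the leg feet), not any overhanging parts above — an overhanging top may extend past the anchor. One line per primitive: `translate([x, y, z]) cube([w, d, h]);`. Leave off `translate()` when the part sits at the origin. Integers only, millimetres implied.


translate([443, 491, 0]) cube([181, 122, 16]);
translate([443, 491, 16]) cube([181, 16, 119]);
translate([443, 597, 16]) cube([181, 16, 119]);
translate([443, 507, 16]) cube([16, 90, 119]);
translate([608, 507, 16]) cube([16, 90, 119]);


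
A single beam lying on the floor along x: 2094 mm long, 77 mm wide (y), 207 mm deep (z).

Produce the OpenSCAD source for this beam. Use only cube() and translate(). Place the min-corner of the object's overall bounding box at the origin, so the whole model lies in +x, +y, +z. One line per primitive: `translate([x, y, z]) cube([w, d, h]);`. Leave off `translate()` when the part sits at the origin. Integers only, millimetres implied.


cube([2094, 77, 207]);


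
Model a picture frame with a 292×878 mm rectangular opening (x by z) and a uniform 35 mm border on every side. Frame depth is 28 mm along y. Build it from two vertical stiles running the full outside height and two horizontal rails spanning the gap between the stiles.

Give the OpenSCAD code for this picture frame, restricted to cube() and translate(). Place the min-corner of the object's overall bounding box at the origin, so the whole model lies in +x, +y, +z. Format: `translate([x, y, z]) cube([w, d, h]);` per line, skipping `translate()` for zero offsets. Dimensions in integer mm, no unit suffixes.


cube([35, 28, 948]);
translate([327, 0, 0]) cube([35, 28, 948]);
translate([35, 0, 0]) cube([292, 28, 35]);
translate([35, 0, 913]) cube([292, 28, 35]);


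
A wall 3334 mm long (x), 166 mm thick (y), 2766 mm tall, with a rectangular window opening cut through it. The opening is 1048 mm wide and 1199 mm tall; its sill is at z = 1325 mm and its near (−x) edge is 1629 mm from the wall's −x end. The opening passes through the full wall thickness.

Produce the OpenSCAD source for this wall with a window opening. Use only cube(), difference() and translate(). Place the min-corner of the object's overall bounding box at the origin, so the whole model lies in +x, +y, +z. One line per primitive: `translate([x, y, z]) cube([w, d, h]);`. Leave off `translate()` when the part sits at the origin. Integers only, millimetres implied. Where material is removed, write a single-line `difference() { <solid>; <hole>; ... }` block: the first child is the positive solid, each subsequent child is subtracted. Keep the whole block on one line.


difference() { cube([3334, 166, 2766]); translate([1629, 0, 1325]) cube([1048, 166, 1199]); }


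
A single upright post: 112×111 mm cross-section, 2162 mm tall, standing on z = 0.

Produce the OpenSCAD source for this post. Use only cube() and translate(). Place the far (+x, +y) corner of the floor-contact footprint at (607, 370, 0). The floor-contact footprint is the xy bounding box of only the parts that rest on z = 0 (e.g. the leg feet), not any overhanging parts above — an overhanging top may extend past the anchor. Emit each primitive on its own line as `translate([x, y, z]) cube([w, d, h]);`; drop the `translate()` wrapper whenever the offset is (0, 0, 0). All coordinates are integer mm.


translate([495, 259, 0]) cube([112, 111, 2162]);


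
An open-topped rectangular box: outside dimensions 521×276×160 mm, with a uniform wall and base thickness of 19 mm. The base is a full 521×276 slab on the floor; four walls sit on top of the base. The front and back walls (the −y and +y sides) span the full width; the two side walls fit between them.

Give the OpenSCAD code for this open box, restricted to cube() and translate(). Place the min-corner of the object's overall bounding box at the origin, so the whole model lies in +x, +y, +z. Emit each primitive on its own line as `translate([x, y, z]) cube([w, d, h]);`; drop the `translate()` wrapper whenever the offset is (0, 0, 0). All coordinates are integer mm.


cube([521, 276, 19]);
translate([0, 0, 19]) cube([521, 19, 141]);
translate([0, 257, 19]) cube([521, 19, 141]);
translate([0, 19, 19]) cube([19, 238, 141]);
translate([502, 19, 19]) cube([19, 238, 141]);


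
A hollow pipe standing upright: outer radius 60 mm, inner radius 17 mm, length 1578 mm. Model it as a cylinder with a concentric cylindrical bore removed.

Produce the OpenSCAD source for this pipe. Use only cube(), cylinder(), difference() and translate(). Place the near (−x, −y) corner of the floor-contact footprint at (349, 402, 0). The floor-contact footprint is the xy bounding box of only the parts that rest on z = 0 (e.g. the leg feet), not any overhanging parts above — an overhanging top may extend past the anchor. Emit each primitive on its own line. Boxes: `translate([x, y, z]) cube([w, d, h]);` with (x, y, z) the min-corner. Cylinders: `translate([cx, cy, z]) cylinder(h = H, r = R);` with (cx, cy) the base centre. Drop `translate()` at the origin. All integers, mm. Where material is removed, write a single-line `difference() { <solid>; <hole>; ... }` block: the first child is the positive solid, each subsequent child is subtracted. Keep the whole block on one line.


difference() { translate([409, 462, 0]) cylinder(h = 1578, r = 60); translate([409, 462, 0]) cylinder(h = 1578, r = 17); }


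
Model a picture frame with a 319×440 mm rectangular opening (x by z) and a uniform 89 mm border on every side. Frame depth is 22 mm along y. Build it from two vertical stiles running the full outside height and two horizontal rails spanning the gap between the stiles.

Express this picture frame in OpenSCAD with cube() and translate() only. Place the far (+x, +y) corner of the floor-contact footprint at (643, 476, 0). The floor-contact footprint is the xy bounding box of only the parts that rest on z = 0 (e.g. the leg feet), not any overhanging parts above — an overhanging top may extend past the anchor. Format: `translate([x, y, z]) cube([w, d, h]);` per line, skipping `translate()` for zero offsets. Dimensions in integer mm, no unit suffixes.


translate([146, 454, 0]) cube([89, 22, 618]);
translate([554, 454, 0]) cube([89, 22, 618]);
translate([235, 454, 0]) cube([319, 22, 89]);
translate([235, 454, 529]) cube([319, 22, 89]);


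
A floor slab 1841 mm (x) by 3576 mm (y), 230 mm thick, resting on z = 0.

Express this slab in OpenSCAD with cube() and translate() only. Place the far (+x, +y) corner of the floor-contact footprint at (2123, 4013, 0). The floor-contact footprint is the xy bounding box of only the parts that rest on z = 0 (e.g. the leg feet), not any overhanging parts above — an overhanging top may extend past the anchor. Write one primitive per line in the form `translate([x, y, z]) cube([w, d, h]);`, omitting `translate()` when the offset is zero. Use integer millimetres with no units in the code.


translate([282, 437, 0]) cube([1841, 3576, 230]);


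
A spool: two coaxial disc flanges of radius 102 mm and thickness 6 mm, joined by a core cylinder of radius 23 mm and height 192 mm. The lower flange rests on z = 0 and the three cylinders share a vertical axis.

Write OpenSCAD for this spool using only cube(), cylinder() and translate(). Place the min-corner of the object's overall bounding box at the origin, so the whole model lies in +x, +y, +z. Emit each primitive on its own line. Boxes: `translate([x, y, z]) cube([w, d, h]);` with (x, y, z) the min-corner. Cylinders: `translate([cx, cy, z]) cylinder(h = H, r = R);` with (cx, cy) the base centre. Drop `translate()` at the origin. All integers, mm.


translate([102, 102, 0]) cylinder(h = 6, r = 102);
translate([102, 102, 6]) cylinder(h = 192, r = 23);
translate([102, 102, 198]) cylinder(h = 6, r = 102);


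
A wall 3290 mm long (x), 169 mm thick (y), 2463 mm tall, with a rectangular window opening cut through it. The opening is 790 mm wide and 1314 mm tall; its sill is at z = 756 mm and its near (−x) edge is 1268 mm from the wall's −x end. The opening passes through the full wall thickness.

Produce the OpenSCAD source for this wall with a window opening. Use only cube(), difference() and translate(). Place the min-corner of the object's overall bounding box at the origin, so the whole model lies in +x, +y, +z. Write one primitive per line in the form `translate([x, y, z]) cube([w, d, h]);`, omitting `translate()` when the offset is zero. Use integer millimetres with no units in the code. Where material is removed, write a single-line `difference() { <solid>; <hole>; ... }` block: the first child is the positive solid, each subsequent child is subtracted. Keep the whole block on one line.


difference() { cube([3290, 169, 2463]); translate([1268, 0, 756]) cube([790, 169, 1314]); }
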